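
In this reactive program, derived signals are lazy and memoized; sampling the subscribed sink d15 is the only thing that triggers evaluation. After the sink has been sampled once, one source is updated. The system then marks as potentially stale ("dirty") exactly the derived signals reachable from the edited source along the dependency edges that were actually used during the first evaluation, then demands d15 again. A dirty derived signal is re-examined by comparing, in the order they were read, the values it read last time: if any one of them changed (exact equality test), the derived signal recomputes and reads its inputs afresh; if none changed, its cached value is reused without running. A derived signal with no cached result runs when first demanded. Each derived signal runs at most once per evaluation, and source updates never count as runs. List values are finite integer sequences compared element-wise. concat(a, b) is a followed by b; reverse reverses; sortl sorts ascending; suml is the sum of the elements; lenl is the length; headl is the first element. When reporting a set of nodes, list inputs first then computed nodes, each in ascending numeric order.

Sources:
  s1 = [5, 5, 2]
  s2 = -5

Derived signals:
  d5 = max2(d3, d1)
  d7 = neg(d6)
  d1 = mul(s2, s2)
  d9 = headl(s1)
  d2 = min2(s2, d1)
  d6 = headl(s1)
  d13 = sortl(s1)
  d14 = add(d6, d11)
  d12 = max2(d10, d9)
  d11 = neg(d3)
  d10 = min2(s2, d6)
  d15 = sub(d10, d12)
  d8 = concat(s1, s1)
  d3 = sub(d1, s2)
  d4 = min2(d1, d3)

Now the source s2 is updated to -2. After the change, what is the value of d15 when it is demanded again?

Demanding d15 again yields -7.

First demand of the output computes:
  d6 = headl([5, 5, 2]) = 5
  d9 = headl([5, 5, 2]) = 5
  d10 = min2(-5, 5) = -5
  d12 = max2(-5, 5) = 5
  d15 = sub(-5, 5) = -10

After the edit, cleaning proceeds:
  d10: a read changed (s2 -5->-2) — executes, giving -2.
  d12: a read changed (d10 -5->-2) — executes, giving 5 — identical to its old value.
  d15: a read changed (d10 -5->-2) — executes, giving -7.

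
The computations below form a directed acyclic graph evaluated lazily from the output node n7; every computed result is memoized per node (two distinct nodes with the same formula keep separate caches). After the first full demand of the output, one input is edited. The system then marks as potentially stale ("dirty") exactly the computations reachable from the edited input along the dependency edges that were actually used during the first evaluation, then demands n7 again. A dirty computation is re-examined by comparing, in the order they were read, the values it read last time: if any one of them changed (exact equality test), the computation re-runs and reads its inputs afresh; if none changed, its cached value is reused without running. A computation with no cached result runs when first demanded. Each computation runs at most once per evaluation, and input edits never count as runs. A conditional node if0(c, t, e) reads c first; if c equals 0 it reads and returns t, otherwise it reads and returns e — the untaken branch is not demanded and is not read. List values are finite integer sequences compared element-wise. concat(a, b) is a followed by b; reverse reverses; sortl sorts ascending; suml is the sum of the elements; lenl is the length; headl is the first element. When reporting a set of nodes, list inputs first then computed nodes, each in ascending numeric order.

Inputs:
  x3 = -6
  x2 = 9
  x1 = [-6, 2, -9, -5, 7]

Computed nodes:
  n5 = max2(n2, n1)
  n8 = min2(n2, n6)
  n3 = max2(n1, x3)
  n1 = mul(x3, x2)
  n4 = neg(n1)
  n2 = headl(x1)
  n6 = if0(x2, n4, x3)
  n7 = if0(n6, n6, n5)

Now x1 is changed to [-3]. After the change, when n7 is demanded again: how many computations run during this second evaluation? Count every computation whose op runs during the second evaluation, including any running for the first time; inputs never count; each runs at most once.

First demand of the output computes:
  n1 = mul(-6, 9) = -54
  n2 = headl([-6, 2, -9, -5, 7]) = -6
  n5 = max2(-6, -54) = -6
  n6 = if0(x2=9 -> else branch x3) = -6
  n7 = if0(n6=-6 -> else branch n5) = -6

After the edit, cleaning proceeds:
  n2: a read changed (x1 [-6, 2, -9, -5, 7]->[-3]) — executes, giving -3.
  n5: a read changed (n2 -6->-3) — executes, giving -3.
  n7: a read changed (n5 -6->-3) — executes, giving -3.

3 computations run: n2, n5, n7.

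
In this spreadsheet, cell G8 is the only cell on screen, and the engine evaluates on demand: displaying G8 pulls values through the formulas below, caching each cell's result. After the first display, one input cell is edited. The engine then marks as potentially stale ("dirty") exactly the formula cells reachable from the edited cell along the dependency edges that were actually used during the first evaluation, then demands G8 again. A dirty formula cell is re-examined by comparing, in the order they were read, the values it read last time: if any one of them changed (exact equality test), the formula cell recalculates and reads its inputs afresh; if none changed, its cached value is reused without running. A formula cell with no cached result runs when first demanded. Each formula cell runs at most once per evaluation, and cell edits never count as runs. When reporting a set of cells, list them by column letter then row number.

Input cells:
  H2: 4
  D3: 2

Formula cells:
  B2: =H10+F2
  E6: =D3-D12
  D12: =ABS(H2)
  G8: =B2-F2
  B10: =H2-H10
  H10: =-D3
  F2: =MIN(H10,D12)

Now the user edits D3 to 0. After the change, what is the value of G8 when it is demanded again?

Initial pass — values computed on the first demand:
  D12 = ABS(4) = 4
  H10 = -(2) = -2
  F2 = MIN(-2, 4) = -2
  B2 = -2 + -2 = -4
  G8 = -4 - -2 = -2

Second demand — change propagation:
  H10: re-runs because D3 2->0; new result 0.
  F2: re-runs because H10 -2->0; new result 0.
  B2: re-runs because H10 -2->0; F2 -2->0; new result 0.
  G8: re-runs because B2 -4->0; F2 -2->0; new result 0.

G8 now evaluates to 0.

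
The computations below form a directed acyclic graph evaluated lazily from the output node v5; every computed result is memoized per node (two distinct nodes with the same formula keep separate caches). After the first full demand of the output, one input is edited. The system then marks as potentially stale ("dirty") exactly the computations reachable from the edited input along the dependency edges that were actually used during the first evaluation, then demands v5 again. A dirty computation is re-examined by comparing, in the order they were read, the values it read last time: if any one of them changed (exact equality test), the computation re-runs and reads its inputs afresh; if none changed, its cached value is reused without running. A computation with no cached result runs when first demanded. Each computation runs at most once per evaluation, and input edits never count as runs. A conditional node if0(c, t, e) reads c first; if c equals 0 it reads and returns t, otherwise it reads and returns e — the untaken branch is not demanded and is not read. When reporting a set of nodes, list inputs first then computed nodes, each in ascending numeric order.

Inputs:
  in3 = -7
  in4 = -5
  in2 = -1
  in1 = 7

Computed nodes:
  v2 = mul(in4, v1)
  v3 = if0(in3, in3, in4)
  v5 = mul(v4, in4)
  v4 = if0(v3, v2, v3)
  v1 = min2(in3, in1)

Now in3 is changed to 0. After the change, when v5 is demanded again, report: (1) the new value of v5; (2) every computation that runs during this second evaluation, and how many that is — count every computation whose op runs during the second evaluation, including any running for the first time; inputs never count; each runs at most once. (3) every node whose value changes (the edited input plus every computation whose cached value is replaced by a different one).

Demanding v5 again yields 0.
5 computations run: v1, v2, v3, v4, v5.
The nodes whose values change: in3, v3, v4, v5.
Note the branch switch — v1, v2 had no cache and run now for the first time.

First demand of the output computes:
  v3 = if0(in3=-7 -> else branch in4) = -5
  v4 = if0(v3=-5 -> else branch v3) = -5
  v5 = mul(-5, -5) = 25

After the edit, cleaning proceeds:
  v1: had never run; runs now, result 0.
  v2: had never run; runs now, result 0.
  v3: a read changed (in3 -7->0) — executes, giving 0.
  v4: a read changed (v3 -5->0; v3 -5->0) — executes, giving 0.
  v5: a read changed (v4 -5->0) — executes, giving 0.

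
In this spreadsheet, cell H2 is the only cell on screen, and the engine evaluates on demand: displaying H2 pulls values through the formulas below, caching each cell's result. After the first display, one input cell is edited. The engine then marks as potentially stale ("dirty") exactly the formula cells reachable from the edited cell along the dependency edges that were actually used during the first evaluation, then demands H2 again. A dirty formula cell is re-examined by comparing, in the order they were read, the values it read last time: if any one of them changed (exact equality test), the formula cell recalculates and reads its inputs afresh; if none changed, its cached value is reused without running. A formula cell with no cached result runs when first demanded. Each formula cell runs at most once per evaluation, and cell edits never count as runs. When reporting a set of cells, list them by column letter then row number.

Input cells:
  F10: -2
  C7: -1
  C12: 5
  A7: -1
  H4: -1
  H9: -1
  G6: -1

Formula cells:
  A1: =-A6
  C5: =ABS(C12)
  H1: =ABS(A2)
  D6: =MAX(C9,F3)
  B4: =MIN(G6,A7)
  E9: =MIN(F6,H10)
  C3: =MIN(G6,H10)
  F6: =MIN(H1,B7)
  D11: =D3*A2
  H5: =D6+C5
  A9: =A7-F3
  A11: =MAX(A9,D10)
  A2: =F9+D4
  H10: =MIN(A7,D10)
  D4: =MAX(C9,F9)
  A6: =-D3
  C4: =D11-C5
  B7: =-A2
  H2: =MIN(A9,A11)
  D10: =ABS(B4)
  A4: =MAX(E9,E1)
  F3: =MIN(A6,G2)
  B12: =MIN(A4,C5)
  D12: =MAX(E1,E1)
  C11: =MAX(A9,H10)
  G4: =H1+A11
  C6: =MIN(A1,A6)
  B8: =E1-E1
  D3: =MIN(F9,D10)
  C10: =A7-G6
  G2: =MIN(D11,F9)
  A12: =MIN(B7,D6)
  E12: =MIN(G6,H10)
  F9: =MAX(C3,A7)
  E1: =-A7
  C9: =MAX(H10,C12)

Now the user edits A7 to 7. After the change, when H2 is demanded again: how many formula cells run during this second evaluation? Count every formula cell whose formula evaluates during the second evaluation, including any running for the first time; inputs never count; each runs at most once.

Initial pass — values computed on the first demand:
  B4 = MIN(-1, -1) = -1
  D10 = ABS(-1) = 1
  H10 = MIN(-1, 1) = -1
  C3 = MIN(-1, -1) = -1
  C9 = MAX(-1, 5) = 5
  F9 = MAX(-1, -1) = -1
  D3 = MIN(-1, 1) = -1
  A6 = -(-1) = 1
  D4 = MAX(5, -1) = 5
  A2 = -1 + 5 = 4
  D11 = -1 * 4 = -4
  G2 = MIN(-4, -1) = -4
  F3 = MIN(1, -4) = -4
  A9 = -1 - -4 = 3
  A11 = MAX(3, 1) = 3
  H2 = MIN(3, 3) = 3

Second demand — change propagation:
  B4: re-runs because A7 -1->7; new result -1 (unchanged).
  D10: re-examined; everything it read last time is the same (B4 unchanged) — cache 1 kept, no run.
  H10: re-runs because A7 -1->7; new result 1.
  C3: re-runs because H10 -1->1; new result -1 (unchanged).
  C9: re-runs because H10 -1->1; new result 5 (unchanged).
  F9: re-runs because A7 -1->7; new result 7.
  D3: re-runs because F9 -1->7; new result 1.
  A6: re-runs because D3 -1->1; new result -1.
  D4: re-runs because F9 -1->7; new result 7.
  A2: re-runs because F9 -1->7; D4 5->7; new result 14.
  D11: re-runs because D3 -1->1; A2 4->14; new result 14.
  G2: re-runs because D11 -4->14; F9 -1->7; new result 7.
  F3: re-runs because A6 1->-1; G2 -4->7; new result -1.
  A9: re-runs because A7 -1->7; F3 -4->-1; new result 8.
  A11: re-runs because A9 3->8; new result 8.
  H2: re-runs because A9 3->8; A11 3->8; new result 8.

The important point: at D10 every value read last time is unchanged, so the dirty flag clears without a run.

Run set: A2, A6, A9, A11, B4, C3, C9, D3, D4, D11, F3, F9, G2, H2, H10 (15 run).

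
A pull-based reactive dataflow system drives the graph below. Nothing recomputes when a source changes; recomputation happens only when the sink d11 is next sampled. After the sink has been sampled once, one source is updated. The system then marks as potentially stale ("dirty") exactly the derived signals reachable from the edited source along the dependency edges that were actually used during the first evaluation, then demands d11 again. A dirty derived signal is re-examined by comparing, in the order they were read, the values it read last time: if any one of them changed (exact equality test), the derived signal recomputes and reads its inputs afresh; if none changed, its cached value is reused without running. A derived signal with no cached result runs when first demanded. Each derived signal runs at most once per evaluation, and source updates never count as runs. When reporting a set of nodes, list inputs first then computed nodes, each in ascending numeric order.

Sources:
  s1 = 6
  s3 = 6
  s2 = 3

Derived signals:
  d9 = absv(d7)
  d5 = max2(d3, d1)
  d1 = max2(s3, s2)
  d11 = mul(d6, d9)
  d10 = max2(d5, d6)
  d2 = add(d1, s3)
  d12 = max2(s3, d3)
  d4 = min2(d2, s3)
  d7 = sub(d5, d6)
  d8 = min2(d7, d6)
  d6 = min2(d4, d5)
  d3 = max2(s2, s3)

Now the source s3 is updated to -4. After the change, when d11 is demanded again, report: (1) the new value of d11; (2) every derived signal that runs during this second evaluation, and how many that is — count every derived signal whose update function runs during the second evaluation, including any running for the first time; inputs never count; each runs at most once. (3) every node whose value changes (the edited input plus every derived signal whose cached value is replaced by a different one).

New value of d11: -28.
Derived signals that run: d1, d2, d3, d4, d5, d6, d7, d9, d11 — 9 in total.
Values that change: s3, d1, d2, d3, d4, d5, d6, d7, d9, d11.

First evaluation (everything demanded from the output):
  d1 = max2(6, 3) = 6
  d2 = add(6, 6) = 12
  d3 = max2(3, 6) = 6
  d4 = min2(12, 6) = 6
  d5 = max2(6, 6) = 6
  d6 = min2(6, 6) = 6
  d7 = sub(6, 6) = 0
  d9 = absv(0) = 0
  d11 = mul(6, 0) = 0

Propagation after the edit:
  d1: runs — s3 6->-4; result 3.
  d2: runs — d1 6->3; s3 6->-4; result -1.
  d3: runs — s3 6->-4; result 3.
  d4: runs — d2 12->-1; s3 6->-4; result -4.
  d5: runs — d3 6->3; d1 6->3; result 3.
  d6: runs — d4 6->-4; d5 6->3; result -4.
  d7: runs — d5 6->3; d6 6->-4; result 7.
  d9: runs — d7 0->7; result 7.
  d11: runs — d6 6->-4; d9 0->7; result -28.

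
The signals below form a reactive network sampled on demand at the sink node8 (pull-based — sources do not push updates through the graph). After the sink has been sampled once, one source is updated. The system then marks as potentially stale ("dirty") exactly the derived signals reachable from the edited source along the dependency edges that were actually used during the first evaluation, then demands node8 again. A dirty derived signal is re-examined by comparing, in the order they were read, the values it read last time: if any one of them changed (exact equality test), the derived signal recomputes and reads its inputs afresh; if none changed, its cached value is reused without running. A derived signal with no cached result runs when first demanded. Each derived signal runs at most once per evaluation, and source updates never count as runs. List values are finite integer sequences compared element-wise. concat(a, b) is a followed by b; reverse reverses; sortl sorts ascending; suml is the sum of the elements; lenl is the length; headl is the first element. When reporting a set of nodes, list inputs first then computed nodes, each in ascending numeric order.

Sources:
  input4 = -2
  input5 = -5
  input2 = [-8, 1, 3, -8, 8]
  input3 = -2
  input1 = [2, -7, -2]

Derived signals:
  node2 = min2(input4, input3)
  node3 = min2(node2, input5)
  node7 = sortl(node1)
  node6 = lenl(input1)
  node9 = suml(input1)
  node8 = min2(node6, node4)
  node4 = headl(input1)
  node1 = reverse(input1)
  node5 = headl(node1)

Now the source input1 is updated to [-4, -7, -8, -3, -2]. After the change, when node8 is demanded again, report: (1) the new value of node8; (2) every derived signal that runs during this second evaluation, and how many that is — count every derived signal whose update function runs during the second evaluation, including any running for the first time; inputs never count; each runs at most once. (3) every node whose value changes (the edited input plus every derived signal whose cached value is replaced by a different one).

Initial pass — values computed on the first demand:
  node4 = headl([2, -7, -2]) = 2
  node6 = lenl([2, -7, -2]) = 3
  node8 = min2(3, 2) = 2

Second demand — change propagation:
  node4: re-runs because input1 [2, -7, -2]->[-4, -7, -8, -3, -2]; new result -4.
  node6: re-runs because input1 [2, -7, -2]->[-4, -7, -8, -3, -2]; new result 5.
  node8: re-runs because node6 3->5; node4 2->-4; new result -4.

node8 now evaluates to -4.
Run set: node4, node6, node8 (3 run).
Changed values: input1, node4, node6, node8.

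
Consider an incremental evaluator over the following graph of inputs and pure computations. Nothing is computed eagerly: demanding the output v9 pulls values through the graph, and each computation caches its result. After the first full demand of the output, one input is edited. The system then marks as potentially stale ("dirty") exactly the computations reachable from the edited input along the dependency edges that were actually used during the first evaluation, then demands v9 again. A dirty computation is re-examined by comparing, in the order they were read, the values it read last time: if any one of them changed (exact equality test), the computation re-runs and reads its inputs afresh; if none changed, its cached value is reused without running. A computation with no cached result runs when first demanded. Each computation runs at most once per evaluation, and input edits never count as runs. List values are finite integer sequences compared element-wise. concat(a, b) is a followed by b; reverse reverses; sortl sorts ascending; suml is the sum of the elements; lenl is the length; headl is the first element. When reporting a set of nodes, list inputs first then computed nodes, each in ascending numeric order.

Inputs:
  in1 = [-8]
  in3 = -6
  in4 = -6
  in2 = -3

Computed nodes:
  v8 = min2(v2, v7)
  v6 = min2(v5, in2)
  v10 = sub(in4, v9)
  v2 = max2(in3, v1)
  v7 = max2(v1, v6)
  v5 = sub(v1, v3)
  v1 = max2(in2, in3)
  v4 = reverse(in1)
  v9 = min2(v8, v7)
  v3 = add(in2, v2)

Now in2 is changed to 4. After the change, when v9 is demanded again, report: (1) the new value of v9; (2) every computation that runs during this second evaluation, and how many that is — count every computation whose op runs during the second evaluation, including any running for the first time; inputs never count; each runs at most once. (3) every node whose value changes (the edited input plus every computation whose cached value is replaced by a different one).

v9 now evaluates to 4.
Run set: v1, v2, v3, v5, v6, v7, v8, v9 (8 run).
Changed values: in2, v1, v2, v3, v5, v6, v7, v8, v9.

Initial pass — values computed on the first demand:
  v1 = max2(-3, -6) = -3
  v2 = max2(-6, -3) = -3
  v3 = add(-3, -3) = -6
  v5 = sub(-3, -6) = 3
  v6 = min2(3, -3) = -3
  v7 = max2(-3, -3) = -3
  v8 = min2(-3, -3) = -3
  v9 = min2(-3, -3) = -3

Second demand — change propagation:
  v1: re-runs because in2 -3->4; new result 4.
  v2: re-runs because v1 -3->4; new result 4.
  v3: re-runs because in2 -3->4; v2 -3->4; new result 8.
  v5: re-runs because v1 -3->4; v3 -6->8; new result -4.
  v6: re-runs because v5 3->-4; in2 -3->4; new result -4.
  v7: re-runs because v1 -3->4; v6 -3->-4; new result 4.
  v8: re-runs because v2 -3->4; v7 -3->4; new result 4.
  v9: re-runs because v8 -3->4; v7 -3->4; new result 4.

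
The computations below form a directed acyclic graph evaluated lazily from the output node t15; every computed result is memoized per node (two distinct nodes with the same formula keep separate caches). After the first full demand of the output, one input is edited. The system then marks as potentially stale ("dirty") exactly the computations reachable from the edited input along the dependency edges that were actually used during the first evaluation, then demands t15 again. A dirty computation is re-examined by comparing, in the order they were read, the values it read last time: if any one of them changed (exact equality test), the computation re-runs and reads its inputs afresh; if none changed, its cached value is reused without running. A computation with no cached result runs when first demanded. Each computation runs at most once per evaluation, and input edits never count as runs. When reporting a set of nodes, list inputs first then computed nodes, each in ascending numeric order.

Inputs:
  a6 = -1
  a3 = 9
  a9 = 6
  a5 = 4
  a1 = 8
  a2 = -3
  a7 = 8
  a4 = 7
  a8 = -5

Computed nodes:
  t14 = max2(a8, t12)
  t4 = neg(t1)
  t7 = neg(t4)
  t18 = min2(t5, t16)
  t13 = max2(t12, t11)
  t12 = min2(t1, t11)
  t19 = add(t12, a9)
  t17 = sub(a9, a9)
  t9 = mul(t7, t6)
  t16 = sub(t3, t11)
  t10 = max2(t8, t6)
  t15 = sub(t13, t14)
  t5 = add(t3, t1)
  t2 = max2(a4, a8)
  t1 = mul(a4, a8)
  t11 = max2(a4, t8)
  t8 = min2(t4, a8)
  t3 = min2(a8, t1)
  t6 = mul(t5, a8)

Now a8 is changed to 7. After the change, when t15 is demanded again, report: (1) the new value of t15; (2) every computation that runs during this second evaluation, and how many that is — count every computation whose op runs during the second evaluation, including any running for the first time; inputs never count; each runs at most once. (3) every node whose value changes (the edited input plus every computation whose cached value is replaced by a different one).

First demand of the output computes:
  t1 = mul(7, -5) = -35
  t4 = neg(-35) = 35
  t8 = min2(35, -5) = -5
  t11 = max2(7, -5) = 7
  t12 = min2(-35, 7) = -35
  t13 = max2(-35, 7) = 7
  t14 = max2(-5, -35) = -5
  t15 = sub(7, -5) = 12

After the edit, cleaning proceeds:
  t1: a read changed (a8 -5->7) — executes, giving 49.
  t4: a read changed (t1 -35->49) — executes, giving -49.
  t8: a read changed (t4 35->-49; a8 -5->7) — executes, giving -49.
  t11: a read changed (t8 -5->-49) — executes, giving 7 — identical to its old value.
  t12: a read changed (t1 -35->49) — executes, giving 7.
  t13: a read changed (t12 -35->7) — executes, giving 7 — identical to its old value.
  t14: a read changed (a8 -5->7; t12 -35->7) — executes, giving 7.
  t15: a read changed (t14 -5->7) — executes, giving 0.

Demanding t15 again yields 0.
8 computations run: t1, t4, t8, t11, t12, t13, t14, t15.
The nodes whose values change: a8, t1, t4, t8, t12, t14, t15.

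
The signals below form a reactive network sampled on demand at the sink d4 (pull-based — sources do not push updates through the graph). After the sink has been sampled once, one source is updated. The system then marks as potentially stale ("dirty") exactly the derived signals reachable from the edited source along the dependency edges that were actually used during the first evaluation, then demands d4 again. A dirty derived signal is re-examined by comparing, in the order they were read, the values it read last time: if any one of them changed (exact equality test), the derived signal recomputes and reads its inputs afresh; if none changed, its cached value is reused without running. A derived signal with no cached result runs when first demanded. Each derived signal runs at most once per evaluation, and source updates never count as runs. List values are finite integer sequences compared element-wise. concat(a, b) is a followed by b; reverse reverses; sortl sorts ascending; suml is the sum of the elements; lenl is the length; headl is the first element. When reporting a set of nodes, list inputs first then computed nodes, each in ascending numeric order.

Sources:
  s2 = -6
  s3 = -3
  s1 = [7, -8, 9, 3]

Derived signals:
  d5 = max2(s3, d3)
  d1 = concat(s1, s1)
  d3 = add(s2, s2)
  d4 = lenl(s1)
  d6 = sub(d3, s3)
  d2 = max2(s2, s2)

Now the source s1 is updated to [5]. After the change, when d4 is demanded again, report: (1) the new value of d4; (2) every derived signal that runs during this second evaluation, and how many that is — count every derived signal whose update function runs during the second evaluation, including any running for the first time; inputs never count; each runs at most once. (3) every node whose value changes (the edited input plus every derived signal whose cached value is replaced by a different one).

d4 now evaluates to 1.
Run set: d4 (1 run).
Changed values: s1, d4.

Initial pass — values computed on the first demand:
  d4 = lenl([7, -8, 9, 3]) = 4

Second demand — change propagation:
  d4: re-runs because s1 [7, -8, 9, 3]->[5]; new result 1.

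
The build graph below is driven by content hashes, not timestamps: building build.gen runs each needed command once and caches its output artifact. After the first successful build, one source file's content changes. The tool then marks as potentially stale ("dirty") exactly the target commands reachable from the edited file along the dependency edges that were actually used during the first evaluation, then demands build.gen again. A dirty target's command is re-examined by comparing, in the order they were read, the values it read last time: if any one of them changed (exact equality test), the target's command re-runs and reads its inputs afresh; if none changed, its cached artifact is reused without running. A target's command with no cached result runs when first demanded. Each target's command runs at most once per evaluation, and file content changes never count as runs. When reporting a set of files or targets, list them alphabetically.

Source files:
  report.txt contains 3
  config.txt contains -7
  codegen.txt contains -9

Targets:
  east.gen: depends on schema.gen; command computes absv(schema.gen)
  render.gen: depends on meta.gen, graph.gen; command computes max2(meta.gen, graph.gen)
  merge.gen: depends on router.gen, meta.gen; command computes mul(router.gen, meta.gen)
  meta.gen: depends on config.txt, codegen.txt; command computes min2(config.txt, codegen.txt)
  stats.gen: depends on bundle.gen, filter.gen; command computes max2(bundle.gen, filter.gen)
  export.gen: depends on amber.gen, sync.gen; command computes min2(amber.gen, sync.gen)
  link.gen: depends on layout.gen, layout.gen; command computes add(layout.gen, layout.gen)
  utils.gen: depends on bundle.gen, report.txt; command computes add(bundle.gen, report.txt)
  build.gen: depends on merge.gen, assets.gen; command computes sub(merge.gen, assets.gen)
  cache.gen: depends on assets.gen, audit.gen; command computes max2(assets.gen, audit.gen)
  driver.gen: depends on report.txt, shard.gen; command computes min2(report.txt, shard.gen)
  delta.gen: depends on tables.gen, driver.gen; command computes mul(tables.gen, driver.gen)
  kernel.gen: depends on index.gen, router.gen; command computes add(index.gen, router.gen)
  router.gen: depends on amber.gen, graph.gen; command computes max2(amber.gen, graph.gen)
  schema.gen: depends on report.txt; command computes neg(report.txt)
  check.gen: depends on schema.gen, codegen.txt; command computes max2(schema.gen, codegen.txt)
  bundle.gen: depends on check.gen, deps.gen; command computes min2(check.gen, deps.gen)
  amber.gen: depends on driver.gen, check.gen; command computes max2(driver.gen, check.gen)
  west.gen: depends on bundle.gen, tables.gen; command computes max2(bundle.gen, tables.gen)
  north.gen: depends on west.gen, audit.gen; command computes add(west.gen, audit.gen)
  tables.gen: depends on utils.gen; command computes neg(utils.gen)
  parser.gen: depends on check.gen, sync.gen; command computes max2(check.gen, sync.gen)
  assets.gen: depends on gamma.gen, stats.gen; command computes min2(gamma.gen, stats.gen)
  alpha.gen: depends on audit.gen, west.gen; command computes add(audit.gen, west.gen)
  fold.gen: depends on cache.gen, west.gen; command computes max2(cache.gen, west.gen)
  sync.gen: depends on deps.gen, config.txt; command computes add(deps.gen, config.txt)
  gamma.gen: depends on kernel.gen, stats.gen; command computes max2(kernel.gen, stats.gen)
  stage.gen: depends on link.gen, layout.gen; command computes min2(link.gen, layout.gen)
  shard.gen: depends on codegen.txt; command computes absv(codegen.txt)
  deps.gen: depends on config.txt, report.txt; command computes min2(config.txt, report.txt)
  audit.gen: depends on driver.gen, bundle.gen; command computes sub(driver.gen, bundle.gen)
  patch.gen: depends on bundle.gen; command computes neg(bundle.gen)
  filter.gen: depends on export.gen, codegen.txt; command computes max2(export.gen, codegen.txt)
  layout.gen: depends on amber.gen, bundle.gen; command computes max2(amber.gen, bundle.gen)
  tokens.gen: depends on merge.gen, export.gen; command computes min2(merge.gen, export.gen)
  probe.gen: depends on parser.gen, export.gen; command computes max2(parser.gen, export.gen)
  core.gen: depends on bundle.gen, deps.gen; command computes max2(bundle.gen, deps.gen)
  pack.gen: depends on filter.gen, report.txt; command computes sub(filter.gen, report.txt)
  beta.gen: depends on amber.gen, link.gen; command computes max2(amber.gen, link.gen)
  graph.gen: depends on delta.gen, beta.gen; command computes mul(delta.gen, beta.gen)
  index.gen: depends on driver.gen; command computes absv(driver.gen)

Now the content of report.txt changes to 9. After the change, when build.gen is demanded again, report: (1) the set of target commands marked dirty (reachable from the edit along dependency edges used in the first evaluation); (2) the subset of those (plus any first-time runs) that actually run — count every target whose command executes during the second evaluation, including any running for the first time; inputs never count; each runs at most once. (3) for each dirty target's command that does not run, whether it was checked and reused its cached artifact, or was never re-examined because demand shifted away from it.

Dirty set: amber.gen, assets.gen, beta.gen, build.gen, bundle.gen, check.gen, delta.gen, deps.gen, driver.gen, export.gen, filter.gen, gamma.gen, graph.gen, index.gen, kernel.gen, layout.gen, link.gen, merge.gen, router.gen, schema.gen, stats.gen, sync.gen, tables.gen, utils.gen.
Run set: amber.gen, assets.gen, beta.gen, build.gen, bundle.gen, check.gen, delta.gen, deps.gen, driver.gen, export.gen, gamma.gen, graph.gen, index.gen, kernel.gen, layout.gen, link.gen, merge.gen, router.gen, schema.gen, stats.gen, tables.gen, utils.gen (22 run).
Re-examined without running (cache reused): filter.gen, sync.gen.
The important point: at sync.gen every value read last time is unchanged, so the dirty flag clears without a run.

Initial pass — values computed on the first demand:
  deps.gen = min2(-7, 3) = -7
  meta.gen = min2(-7, -9) = -9
  schema.gen = neg(3) = -3
  check.gen = max2(-3, -9) = -3
  bundle.gen = min2(-3, -7) = -7
  shard.gen = absv(-9) = 9
  driver.gen = min2(3, 9) = 3
  amber.gen = max2(3, -3) = 3
  index.gen = absv(3) = 3
  layout.gen = max2(3, -7) = 3
  link.gen = add(3, 3) = 6
  beta.gen = max2(3, 6) = 6
  sync.gen = add(-7, -7) = -14
  export.gen = min2(3, -14) = -14
  filter.gen = max2(-14, -9) = -9
  stats.gen = max2(-7, -9) = -7
  utils.gen = add(-7, 3) = -4
  tables.gen = neg(-4) = 4
  delta.gen = mul(4, 3) = 12
  graph.gen = mul(12, 6) = 72
  router.gen = max2(3, 72) = 72
  kernel.gen = add(3, 72) = 75
  gamma.gen = max2(75, -7) = 75
  assets.gen = min2(75, -7) = -7
  merge.gen = mul(72, -9) = -648
  build.gen = sub(-648, -7) = -641

Second demand — change propagation:
  deps.gen: re-runs because report.txt 3->9; new result -7 (unchanged).
  driver.gen: re-runs because report.txt 3->9; new result 9.
  index.gen: re-runs because driver.gen 3->9; new result 9.
  schema.gen: re-runs because report.txt 3->9; new result -9.
  check.gen: re-runs because schema.gen -3->-9; new result -9.
  amber.gen: re-runs because driver.gen 3->9; check.gen -3->-9; new result 9.
  bundle.gen: re-runs because check.gen -3->-9; new result -9.
  layout.gen: re-runs because amber.gen 3->9; bundle.gen -7->-9; new result 9.
  link.gen: re-runs because layout.gen 3->9; layout.gen 3->9; new result 18.
  beta.gen: re-runs because amber.gen 3->9; link.gen 6->18; new result 18.
  sync.gen: re-examined; everything it read last time is the same (deps.gen unchanged, config.txt unchanged) — cache -14 kept, no run.
  export.gen: re-runs because amber.gen 3->9; new result -14 (unchanged).
  filter.gen: re-examined; everything it read last time is the same (export.gen unchanged, codegen.txt unchanged) — cache -9 kept, no run.
  stats.gen: re-runs because bundle.gen -7->-9; new result -9.
  utils.gen: re-runs because bundle.gen -7->-9; report.txt 3->9; new result 0.
  tables.gen: re-runs because utils.gen -4->0; new result 0.
  delta.gen: re-runs because tables.gen 4->0; driver.gen 3->9; new result 0.
  graph.gen: re-runs because delta.gen 12->0; beta.gen 6->18; new result 0.
  router.gen: re-runs because amber.gen 3->9; graph.gen 72->0; new result 9.
  kernel.gen: re-runs because index.gen 3->9; router.gen 72->9; new result 18.
  gamma.gen: re-runs because kernel.gen 75->18; stats.gen -7->-9; new result 18.
  assets.gen: re-runs because gamma.gen 75->18; stats.gen -7->-9; new result -9.
  merge.gen: re-runs because router.gen 72->9; new result -81.
  build.gen: re-runs because merge.gen -648->-81; assets.gen -7->-9; new result -72.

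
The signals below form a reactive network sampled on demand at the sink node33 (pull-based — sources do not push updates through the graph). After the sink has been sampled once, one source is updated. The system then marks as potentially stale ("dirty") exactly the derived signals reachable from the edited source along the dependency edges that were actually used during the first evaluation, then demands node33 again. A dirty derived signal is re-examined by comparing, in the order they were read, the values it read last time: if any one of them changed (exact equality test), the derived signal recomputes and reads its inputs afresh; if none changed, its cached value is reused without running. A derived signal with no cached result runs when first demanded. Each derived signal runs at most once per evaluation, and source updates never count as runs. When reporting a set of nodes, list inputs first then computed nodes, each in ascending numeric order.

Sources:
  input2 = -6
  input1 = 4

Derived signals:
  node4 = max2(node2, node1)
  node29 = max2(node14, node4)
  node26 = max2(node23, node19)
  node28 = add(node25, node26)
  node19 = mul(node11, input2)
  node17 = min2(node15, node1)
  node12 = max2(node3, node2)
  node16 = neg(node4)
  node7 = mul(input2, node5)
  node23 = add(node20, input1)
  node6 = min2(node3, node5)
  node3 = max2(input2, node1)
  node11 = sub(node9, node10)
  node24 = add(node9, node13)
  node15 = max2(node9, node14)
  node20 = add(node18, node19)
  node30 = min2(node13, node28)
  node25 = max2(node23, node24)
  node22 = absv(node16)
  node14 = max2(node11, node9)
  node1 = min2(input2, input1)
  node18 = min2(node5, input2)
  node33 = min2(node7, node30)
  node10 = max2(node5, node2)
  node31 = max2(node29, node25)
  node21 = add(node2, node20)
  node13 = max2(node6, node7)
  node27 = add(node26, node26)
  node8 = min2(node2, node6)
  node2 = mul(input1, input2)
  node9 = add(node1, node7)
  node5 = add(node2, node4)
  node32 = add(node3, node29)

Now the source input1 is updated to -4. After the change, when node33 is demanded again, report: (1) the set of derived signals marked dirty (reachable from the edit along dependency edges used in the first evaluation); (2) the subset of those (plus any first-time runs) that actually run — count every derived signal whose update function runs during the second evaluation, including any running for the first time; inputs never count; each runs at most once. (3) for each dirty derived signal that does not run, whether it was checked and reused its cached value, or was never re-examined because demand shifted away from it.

Dirty set: node1, node2, node3, node4, node5, node6, node7, node9, node10, node11, node13, node18, node19, node20, node23, node24, node25, node26, node28, node30, node33.
Run set: node1, node2, node4, node5, node6, node7, node9, node10, node11, node13, node18, node19, node20, node23, node24, node25, node26, node28, node30, node33 (20 run).
Re-examined without running (cache reused): node3.
The important point: at node3 every value read last time is unchanged, so the dirty flag clears without a run.

Initial pass — values computed on the first demand:
  node1 = min2(-6, 4) = -6
  node2 = mul(4, -6) = -24
  node3 = max2(-6, -6) = -6
  node4 = max2(-24, -6) = -6
  node5 = add(-24, -6) = -30
  node6 = min2(-6, -30) = -30
  node7 = mul(-6, -30) = 180
  node9 = add(-6, 180) = 174
  node10 = max2(-30, -24) = -24
  node11 = sub(174, -24) = 198
  node13 = max2(-30, 180) = 180
  node18 = min2(-30, -6) = -30
  node19 = mul(198, -6) = -1188
  node20 = add(-30, -1188) = -1218
  node23 = add(-1218, 4) = -1214
  node24 = add(174, 180) = 354
  node25 = max2(-1214, 354) = 354
  node26 = max2(-1214, -1188) = -1188
  node28 = add(354, -1188) = -834
  node30 = min2(180, -834) = -834
  node33 = min2(180, -834) = -834

Second demand — change propagation:
  node1: re-runs because input1 4->-4; new result -6 (unchanged).
  node2: re-runs because input1 4->-4; new result 24.
  node3: re-examined; everything it read last time is the same (input2 unchanged, node1 unchanged) — cache -6 kept, no run.
  node4: re-runs because node2 -24->24; new result 24.
  node5: re-runs because node2 -24->24; node4 -6->24; new result 48.
  node6: re-runs because node5 -30->48; new result -6.
  node7: re-runs because node5 -30->48; new result -288.
  node9: re-runs because node7 180->-288; new result -294.
  node10: re-runs because node5 -30->48; node2 -24->24; new result 48.
  node11: re-runs because node9 174->-294; node10 -24->48; new result -342.
  node13: re-runs because node6 -30->-6; node7 180->-288; new result -6.
  node18: re-runs because node5 -30->48; new result -6.
  node19: re-runs because node11 198->-342; new result 2052.
  node20: re-runs because node18 -30->-6; node19 -1188->2052; new result 2046.
  node23: re-runs because node20 -1218->2046; input1 4->-4; new result 2042.
  node24: re-runs because node9 174->-294; node13 180->-6; new result -300.
  node25: re-runs because node23 -1214->2042; node24 354->-300; new result 2042.
  node26: re-runs because node23 -1214->2042; node19 -1188->2052; new result 2052.
  node28: re-runs because node25 354->2042; node26 -1188->2052; new result 4094.
  node30: re-runs because node13 180->-6; node28 -834->4094; new result -6.
  node33: re-runs because node7 180->-288; node30 -834->-6; new result -288.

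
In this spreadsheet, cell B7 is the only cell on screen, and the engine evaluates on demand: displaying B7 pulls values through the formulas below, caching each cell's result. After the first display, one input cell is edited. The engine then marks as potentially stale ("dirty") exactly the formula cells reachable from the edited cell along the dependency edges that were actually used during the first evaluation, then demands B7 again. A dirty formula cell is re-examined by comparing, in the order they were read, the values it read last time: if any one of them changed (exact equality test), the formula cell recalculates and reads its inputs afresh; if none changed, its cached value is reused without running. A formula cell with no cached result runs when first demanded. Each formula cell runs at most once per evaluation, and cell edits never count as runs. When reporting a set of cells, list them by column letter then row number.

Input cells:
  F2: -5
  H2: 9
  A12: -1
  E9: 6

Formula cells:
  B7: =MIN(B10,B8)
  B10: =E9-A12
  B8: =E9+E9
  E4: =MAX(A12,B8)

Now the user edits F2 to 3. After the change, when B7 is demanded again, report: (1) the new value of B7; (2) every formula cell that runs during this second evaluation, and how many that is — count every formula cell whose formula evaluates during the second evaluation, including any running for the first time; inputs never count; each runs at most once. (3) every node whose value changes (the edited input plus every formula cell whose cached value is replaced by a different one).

Initial pass — values computed on the first demand:
  B8 = 6 + 6 = 12
  B10 = 6 - -1 = 7
  B7 = MIN(7, 12) = 7

Second demand — change propagation:
  no demanded computation ever read F2, so the edit dirties nothing and nothing runs.

The important point: nothing the output needs ever reads F2, so the edit is invisible to it.

B7 now evaluates to 7.
Run set: none (0 run).
Changed values: F2.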